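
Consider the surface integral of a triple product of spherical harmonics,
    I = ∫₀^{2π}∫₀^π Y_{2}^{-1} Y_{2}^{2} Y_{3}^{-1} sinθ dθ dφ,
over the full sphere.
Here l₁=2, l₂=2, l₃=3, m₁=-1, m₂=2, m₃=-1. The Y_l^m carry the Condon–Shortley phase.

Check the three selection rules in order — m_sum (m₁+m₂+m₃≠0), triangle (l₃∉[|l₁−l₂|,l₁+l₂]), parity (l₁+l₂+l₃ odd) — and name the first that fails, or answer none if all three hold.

Σmᵢ = 0  ✓
l₃∈[|l₁−l₂|,l₁+l₂]=[0,4], have l₃=3  ✓
Σlᵢ = 7 ⇒ odd  ✗

parity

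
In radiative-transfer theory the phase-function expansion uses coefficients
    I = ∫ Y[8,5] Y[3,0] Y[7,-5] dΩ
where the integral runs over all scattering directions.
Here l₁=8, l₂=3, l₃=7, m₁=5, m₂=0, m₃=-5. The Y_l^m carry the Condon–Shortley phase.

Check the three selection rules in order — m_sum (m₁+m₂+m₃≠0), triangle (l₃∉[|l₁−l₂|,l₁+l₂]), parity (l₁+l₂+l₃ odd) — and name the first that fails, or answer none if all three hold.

none

m₁+m₂+m₃ = 5 + 0 − 5 = 0  ✓
triangle: |8−3|=5 ≤ l₃=7 ≤ 8+3=11  ✓
parity: l₁+l₂+l₃ = 18 is even  ✓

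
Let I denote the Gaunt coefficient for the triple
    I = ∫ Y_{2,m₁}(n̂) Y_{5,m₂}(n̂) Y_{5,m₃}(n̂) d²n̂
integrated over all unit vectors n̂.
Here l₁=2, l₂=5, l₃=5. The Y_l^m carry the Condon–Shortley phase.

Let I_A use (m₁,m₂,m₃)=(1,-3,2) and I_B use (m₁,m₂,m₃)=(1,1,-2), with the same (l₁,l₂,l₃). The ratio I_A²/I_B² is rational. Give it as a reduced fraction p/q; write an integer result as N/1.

Shared (l₁,l₂,l₃)=(2,5,5): N and (l;000)² cancel in I_A²/I_B².
A: Δ = 2!·2!·8!/13! = 1/38610; Racah Σ t=0..1: t=0:+1/2880 t=1:−1/10080 = 1/4032; ⇒ 3j(2 5 5; 1 -3 2)² = 10/429, sgn -1
B: Δ = 2!·2!·8!/13! = 1/38610; Racah Σ t=0..1: t=0:+1/2880 t=1:−1/1440 = -1/2880; ⇒ 3j(2 5 5; 1 1 -2)² = 7/715, sgn +1
I_A²/I_B² = (10/429)/(7/715) = 50/21

50/21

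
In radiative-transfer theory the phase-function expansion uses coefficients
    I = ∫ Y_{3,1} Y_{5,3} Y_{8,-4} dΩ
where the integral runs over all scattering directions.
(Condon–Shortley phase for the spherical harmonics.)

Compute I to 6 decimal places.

0.228801

m-sum 0 ✓  L=16 even ✓  2≤8≤8 ✓
Π(2lᵢ+1) = 7×11×17 = 1309
triangle coeff Δ(3,5,8) = 1/136136
Σ_t [0,0]: t=0:+1/518400 = 1/518400
(3j)²=56/2431 [(3 5 8; 0 0 0)], sign=+1
Σ_t [0,0]: t=0:+1/3870720 = 1/3870720
(3j)²=135/6188 [(3 5 8; 1 3 -4)], sign=+1
⇒ 4πI² = 1890/2873
I = (+1)√(1890/2873/(4π)) = 0.22880113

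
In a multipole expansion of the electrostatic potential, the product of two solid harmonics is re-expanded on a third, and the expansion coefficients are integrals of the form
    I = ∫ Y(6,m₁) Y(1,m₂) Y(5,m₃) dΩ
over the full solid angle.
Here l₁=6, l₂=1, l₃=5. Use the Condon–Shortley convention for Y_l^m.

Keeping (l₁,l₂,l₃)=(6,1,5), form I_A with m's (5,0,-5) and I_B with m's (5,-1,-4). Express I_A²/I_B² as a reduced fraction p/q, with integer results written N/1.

l's match ⇒ only the (l;m) 3-j factors differ between A and B.
A: triangle coeff Δ(6,1,5) = 1/858; Σ_t [1,1]: t=1:−1/3628800 = -1/3628800; (3j)²=1/78 [(6 1 5; 5 0 -5)], sign=-1
B: triangle coeff Δ(6,1,5) = 1/858; Σ_t [0,0]: t=0:+1/725760 = 1/725760; (3j)²=5/78 [(6 1 5; 5 -1 -4)], sign=-1
I_A²/I_B² = (1/78)/(5/78) = 1/5

1/5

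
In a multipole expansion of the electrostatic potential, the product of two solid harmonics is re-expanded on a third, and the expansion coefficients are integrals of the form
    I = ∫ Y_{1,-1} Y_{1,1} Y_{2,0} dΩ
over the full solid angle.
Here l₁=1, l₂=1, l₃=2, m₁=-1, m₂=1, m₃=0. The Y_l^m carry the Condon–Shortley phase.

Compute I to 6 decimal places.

Rules hold: Σm=0, L=4 even, 0≤2≤2.
N = 3·3·5 = 45
Δ = 0!·2!·2!/5! = 1/30
Racah Σ t=0..0: t=0:+1/1 = 1/1
⇒ 3j(1 1 2; 0 0 0)² = 2/15, sgn +1
Racah Σ t=0..0: t=0:+1/4 = 1/4
⇒ 3j(1 1 2; -1 1 0)² = 1/30, sgn +1
4πI² = N·(3j₀)²·(3jₘ)² = 1/5
I = +1·√(0.2/4π) = 0.12615663

0.126157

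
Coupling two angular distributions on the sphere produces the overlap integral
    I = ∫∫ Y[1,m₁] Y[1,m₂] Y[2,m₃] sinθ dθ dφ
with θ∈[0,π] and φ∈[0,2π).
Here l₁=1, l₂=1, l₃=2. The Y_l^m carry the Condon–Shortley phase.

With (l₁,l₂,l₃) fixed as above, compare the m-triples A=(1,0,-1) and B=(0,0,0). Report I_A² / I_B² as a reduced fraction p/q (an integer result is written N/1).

Same 1,1,2: normalisation and zero-m 3j drop out of the ratio.
A: Δ: 0! 2! 2! / 5! → 1/30; sum: t=0:+1/2 = 1/2; 3j²(1 1 2; 1 0 -1) = Δ·Π!·Σ² = 1/10  (sign -1)
B: Δ: 0! 2! 2! / 5! → 1/30; sum: t=0:+1/1 = 1/1; 3j²(1 1 2; 0 0 0) = Δ·Π!·Σ² = 2/15  (sign +1)
I_A²/I_B² = (1/10)/(2/15) = 3/4

3/4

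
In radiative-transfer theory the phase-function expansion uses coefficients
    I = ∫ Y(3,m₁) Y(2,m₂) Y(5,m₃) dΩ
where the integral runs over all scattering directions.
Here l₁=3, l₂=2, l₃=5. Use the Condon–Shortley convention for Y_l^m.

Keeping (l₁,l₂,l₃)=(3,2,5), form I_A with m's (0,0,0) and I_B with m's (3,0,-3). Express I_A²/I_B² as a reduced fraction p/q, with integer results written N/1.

25/7

Same 3,2,5: normalisation and zero-m 3j drop out of the ratio.
A: Δ: 0! 6! 4! / 11! → 1/2310; sum: t=0:+1/144 = 1/144; 3j²(3 2 5; 0 0 0) = Δ·Π!·Σ² = 10/231  (sign -1)
B: Δ: 0! 6! 4! / 11! → 1/2310; sum: t=0:+1/2880 = 1/2880; 3j²(3 2 5; 3 0 -3) = Δ·Π!·Σ² = 2/165  (sign +1)
I_A²/I_B² = (10/231)/(2/165) = 25/7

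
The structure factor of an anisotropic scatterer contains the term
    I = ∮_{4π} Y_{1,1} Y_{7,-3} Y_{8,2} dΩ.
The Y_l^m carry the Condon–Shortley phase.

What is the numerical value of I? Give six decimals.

Rules hold: Σm=0, L=16 even, 6≤8≤8.
N = 3·15·17 = 765
Δ = 0!·2!·14!/17! = 1/2040
Racah Σ t=0..0: t=0:+1/25401600 = 1/25401600
⇒ 3j(1 7 8; 0 0 0)² = 8/255, sgn +1
Racah Σ t=0..0: t=0:+1/174182400 = 1/174182400
⇒ 3j(1 7 8; 1 -3 2)² = 1/136, sgn +1
4πI² = N·(3j₀)²·(3jₘ)² = 3/17
I = +1·√(0.176471/4π) = 0.11850352

0.118504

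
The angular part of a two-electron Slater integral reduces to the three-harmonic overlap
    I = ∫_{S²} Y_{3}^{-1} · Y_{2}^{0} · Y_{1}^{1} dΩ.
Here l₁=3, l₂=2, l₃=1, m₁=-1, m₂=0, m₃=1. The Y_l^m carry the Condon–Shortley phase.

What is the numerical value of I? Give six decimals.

-0.202301

Rules hold: Σm=0, L=6 even, 1≤1≤5.
N = 7·5·3 = 105
Δ = 4!·2!·0!/7! = 1/105
Racah Σ t=2..2: t=2:+1/4 = 1/4
⇒ 3j(3 2 1; 0 0 0)² = 3/35, sgn -1
Racah Σ t=2..2: t=2:+1/8 = 1/8
⇒ 3j(3 2 1; -1 0 1)² = 2/35, sgn +1
4πI² = N·(3j₀)²·(3jₘ)² = 18/35
I = -1·√(0.514286/4π) = -0.20230066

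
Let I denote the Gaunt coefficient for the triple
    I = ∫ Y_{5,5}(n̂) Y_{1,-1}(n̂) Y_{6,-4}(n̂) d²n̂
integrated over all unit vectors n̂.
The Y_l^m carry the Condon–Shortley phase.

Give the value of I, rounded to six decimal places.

m-sum 0 ✓  L=12 even ✓  4≤6≤6 ✓
Π(2lᵢ+1) = 11×3×13 = 429
triangle coeff Δ(5,1,6) = 1/858
Σ_t [0,0]: t=0:+1/14400 = 1/14400
(3j)²=6/143 [(5 1 6; 0 0 0)], sign=+1
Σ_t [0,0]: t=0:+1/7257600 = 1/7257600
(3j)²=1/858 [(5 1 6; 5 -1 -4)], sign=+1
⇒ 4πI² = 3/143
I = (+1)√(3/143/(4π)) = 0.04085899

0.040859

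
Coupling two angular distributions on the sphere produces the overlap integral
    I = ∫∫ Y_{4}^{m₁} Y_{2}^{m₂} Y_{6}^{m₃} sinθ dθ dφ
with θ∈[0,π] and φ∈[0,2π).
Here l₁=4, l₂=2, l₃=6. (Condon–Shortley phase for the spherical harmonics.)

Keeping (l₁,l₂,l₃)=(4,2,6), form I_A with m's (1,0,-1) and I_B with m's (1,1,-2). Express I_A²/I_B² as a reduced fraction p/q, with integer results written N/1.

15/16

Same 4,2,6: normalisation and zero-m 3j drop out of the ratio.
A: Δ: 0! 8! 4! / 13! → 1/6435; sum: t=0:+1/2880 = 1/2880; 3j²(4 2 6; 1 0 -1) = Δ·Π!·Σ² = 14/429  (sign -1)
B: Δ: 0! 8! 4! / 13! → 1/6435; sum: t=0:+1/4320 = 1/4320; 3j²(4 2 6; 1 1 -2) = Δ·Π!·Σ² = 224/6435  (sign +1)
I_A²/I_B² = (14/429)/(224/6435) = 15/16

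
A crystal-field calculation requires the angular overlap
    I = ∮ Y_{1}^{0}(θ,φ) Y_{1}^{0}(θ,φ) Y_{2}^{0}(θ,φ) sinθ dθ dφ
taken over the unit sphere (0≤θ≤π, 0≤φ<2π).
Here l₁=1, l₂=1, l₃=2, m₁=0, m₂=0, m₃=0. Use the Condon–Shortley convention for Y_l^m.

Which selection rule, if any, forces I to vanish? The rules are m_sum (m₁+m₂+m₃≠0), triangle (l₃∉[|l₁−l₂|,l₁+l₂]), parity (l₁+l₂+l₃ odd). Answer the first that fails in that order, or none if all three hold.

Σmᵢ = 0  ✓
l₃∈[|l₁−l₂|,l₁+l₂]=[0,2], have l₃=2  ✓
Σlᵢ = 4 ⇒ even  ✓

none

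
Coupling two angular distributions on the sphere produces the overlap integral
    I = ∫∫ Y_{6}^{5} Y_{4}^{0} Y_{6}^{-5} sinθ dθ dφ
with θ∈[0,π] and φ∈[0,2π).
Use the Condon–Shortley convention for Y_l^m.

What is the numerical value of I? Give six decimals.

Checks pass: Σm=0; 16 even; l₃=6∈[2,10].
(2·6+1)(2·4+1)(2·6+1) = 1521
Δ: 4! 8! 4! / 17! → 1/15315300
sum: t=0:+1/829440 t=1:−1/25920 t=2:+1/9216 t=3:−1/25920 t=4:+1/829440 = 7/207360
3j²(6 4 6; 0 0 0) = Δ·Π!·Σ² = 28/2431  (sign +1)
sum: t=0:+1/2903040 t=1:−1/1451520 = -1/2903040
3j²(6 4 6; 5 0 -5) = Δ·Π!·Σ² = 11/1547  (sign +1)
combine: 4πI² = 1521·28/2431·11/1547 = 36/289
take √, sign +1: I = 0.09956287

0.099563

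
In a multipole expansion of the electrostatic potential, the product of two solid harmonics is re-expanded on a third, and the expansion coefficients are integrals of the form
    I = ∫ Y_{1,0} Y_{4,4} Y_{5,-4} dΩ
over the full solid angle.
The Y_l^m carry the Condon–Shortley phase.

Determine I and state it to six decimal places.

m-sum 0 ✓  L=10 even ✓  3≤5≤5 ✓
Π(2lᵢ+1) = 3×9×11 = 297
triangle coeff Δ(1,4,5) = 1/495
Σ_t [0,0]: t=0:+1/576 = 1/576
(3j)²=5/99 [(1 4 5; 0 0 0)], sign=-1
Σ_t [0,0]: t=0:+1/40320 = 1/40320
(3j)²=1/55 [(1 4 5; 0 4 -4)], sign=-1
⇒ 4πI² = 3/11
I = (+1)√(3/11/(4π)) = 0.14731920

0.147319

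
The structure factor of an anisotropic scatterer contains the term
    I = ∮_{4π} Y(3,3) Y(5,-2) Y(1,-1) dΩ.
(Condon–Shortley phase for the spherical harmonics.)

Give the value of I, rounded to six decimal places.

triangle: need 2≤l₃≤8, have 1; I=0

0.000000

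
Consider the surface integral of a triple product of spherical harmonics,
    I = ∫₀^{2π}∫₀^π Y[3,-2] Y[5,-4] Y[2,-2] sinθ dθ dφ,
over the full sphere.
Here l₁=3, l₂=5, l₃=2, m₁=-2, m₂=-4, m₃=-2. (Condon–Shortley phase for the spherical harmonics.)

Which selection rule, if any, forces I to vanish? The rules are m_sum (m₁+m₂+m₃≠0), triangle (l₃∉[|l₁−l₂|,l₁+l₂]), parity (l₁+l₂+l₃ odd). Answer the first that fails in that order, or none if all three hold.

Σmᵢ = -8  ✗
l₃∈[|l₁−l₂|,l₁+l₂]=[2,8], have l₃=2
Σlᵢ = 10 ⇒ even

m_sum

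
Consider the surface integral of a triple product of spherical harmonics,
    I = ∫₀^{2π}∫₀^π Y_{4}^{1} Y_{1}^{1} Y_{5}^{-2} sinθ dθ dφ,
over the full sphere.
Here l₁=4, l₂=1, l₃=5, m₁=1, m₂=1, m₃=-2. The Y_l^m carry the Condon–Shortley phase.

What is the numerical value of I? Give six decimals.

Checks pass: Σm=0; 10 even; l₃=5∈[3,5].
(2·4+1)(2·1+1)(2·5+1) = 297
Δ: 0! 8! 2! / 11! → 1/495
sum: t=0:+1/576 = 1/576
3j²(4 1 5; 0 0 0) = Δ·Π!·Σ² = 5/99  (sign -1)
sum: t=0:+1/1440 = 1/1440
3j²(4 1 5; 1 1 -2) = Δ·Π!·Σ² = 7/165  (sign -1)
combine: 4πI² = 297·5/99·7/165 = 7/11
take √, sign +1: I = 0.22503380

0.225034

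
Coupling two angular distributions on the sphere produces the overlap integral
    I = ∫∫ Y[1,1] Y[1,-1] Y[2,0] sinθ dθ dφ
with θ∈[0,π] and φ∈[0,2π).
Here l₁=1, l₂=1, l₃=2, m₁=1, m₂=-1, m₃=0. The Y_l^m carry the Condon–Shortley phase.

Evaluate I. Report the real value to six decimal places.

0.126157

Rules hold: Σm=0, L=4 even, 0≤2≤2.
N = 3·3·5 = 45
Δ = 0!·2!·2!/5! = 1/30
Racah Σ t=0..0: t=0:+1/1 = 1/1
⇒ 3j(1 1 2; 0 0 0)² = 2/15, sgn +1
Racah Σ t=0..0: t=0:+1/4 = 1/4
⇒ 3j(1 1 2; 1 -1 0)² = 1/30, sgn +1
4πI² = N·(3j₀)²·(3jₘ)² = 1/5
I = +1·√(0.2/4π) = 0.12615663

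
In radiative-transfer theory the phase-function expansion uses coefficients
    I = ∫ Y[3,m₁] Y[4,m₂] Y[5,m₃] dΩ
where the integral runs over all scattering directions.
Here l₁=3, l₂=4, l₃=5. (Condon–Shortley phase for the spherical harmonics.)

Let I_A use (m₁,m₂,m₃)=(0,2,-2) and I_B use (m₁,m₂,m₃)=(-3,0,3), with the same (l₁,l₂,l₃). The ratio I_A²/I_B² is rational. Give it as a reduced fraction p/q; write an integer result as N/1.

1/75

l's match ⇒ only the (l;m) 3-j factors differ between A and B.
A: triangle coeff Δ(3,4,5) = 1/180180; Σ_t [0,2]: t=0:+1/8640 t=1:−1/480 t=2:+1/576 = -1/4320; (3j)²=1/2145 [(3 4 5; 0 2 -2)], sign=+1
B: triangle coeff Δ(3,4,5) = 1/180180; Σ_t [2,2]: t=2:+1/2304 = 1/2304; (3j)²=5/143 [(3 4 5; -3 0 3)], sign=+1
I_A²/I_B² = (1/2145)/(5/143) = 1/75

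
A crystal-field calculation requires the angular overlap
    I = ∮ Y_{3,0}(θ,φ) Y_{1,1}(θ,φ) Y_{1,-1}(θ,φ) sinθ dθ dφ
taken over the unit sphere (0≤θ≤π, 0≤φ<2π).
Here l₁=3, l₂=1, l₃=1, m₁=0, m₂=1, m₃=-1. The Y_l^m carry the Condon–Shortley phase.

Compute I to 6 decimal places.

triangle: need 2≤l₃≤4, have 1; I=0

0.000000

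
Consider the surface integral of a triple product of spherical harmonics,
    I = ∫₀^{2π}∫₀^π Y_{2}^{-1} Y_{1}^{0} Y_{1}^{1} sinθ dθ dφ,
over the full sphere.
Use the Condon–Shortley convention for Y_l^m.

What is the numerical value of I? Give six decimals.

-0.218510

m-sum 0 ✓  L=4 even ✓  1≤1≤3 ✓
Π(2lᵢ+1) = 5×3×3 = 45
triangle coeff Δ(2,1,1) = 1/30
Σ_t [1,1]: t=1:−1/1 = -1/1
(3j)²=2/15 [(2 1 1; 0 0 0)], sign=+1
Σ_t [1,1]: t=1:−1/2 = -1/2
(3j)²=1/10 [(2 1 1; -1 0 1)], sign=-1
⇒ 4πI² = 3/5
I = (-1)√(3/5/(4π)) = -0.21850969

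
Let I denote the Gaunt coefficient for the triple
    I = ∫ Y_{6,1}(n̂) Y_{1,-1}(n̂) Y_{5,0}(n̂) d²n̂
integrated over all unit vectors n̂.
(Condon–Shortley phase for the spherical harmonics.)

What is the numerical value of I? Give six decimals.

-0.187239

Rules hold: Σm=0, L=12 even, 5≤5≤7.
N = 13·3·11 = 429
Δ = 2!·10!·0!/13! = 1/858
Racah Σ t=1..1: t=1:−1/14400 = -1/14400
⇒ 3j(6 1 5; 0 0 0)² = 6/143, sgn +1
Racah Σ t=0..0: t=0:+1/28800 = 1/28800
⇒ 3j(6 1 5; 1 -1 0)² = 7/286, sgn -1
4πI² = N·(3j₀)²·(3jₘ)² = 63/143
I = -1·√(0.440559/4π) = -0.18723944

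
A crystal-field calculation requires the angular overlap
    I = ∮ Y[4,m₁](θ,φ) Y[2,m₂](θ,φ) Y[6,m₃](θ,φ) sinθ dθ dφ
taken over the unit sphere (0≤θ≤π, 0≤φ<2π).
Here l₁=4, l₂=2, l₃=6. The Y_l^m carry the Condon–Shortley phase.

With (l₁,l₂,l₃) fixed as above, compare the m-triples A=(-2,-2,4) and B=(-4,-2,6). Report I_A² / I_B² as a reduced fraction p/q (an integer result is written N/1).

Shared (l₁,l₂,l₃)=(4,2,6): N and (l;000)² cancel in I_A²/I_B².
A: Δ = 0!·8!·4!/13! = 1/6435; Racah Σ t=0..0: t=0:+1/34560 = 1/34560; ⇒ 3j(4 2 6; -2 -2 4)² = 14/429, sgn +1
B: Δ = 0!·8!·4!/13! = 1/6435; Racah Σ t=0..0: t=0:+1/967680 = 1/967680; ⇒ 3j(4 2 6; -4 -2 6)² = 1/13, sgn +1
I_A²/I_B² = (14/429)/(1/13) = 14/33

14/33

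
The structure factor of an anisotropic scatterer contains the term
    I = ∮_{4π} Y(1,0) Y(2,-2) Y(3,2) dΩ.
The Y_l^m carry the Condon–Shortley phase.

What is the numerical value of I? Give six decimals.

m-sum 0 ✓  L=6 even ✓  1≤3≤3 ✓
Π(2lᵢ+1) = 3×5×7 = 105
triangle coeff Δ(1,2,3) = 1/105
Σ_t [0,0]: t=0:+1/4 = 1/4
(3j)²=3/35 [(1 2 3; 0 0 0)], sign=-1
Σ_t [0,0]: t=0:+1/24 = 1/24
(3j)²=1/21 [(1 2 3; 0 -2 2)], sign=-1
⇒ 4πI² = 3/7
I = (+1)√(3/7/(4π)) = 0.18467439

0.184674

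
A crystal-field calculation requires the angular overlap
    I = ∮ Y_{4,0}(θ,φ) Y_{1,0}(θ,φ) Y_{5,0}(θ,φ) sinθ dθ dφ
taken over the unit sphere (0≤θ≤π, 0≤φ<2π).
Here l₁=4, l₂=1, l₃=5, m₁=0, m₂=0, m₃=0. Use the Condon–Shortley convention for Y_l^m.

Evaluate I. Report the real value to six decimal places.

Rules hold: Σm=0, L=10 even, 3≤5≤5.
N = 9·3·11 = 297
Δ = 0!·8!·2!/11! = 1/495
Racah Σ t=0..0: t=0:+1/576 = 1/576
⇒ 3j(4 1 5; 0 0 0)² = 5/99, sgn -1
(m-triple is (0,0,0) — same symbol as above.)
4πI² = N·(3j₀)²·(3jₘ)² = 25/33
I = +1·√(0.757576/4π) = 0.24553200

0.245532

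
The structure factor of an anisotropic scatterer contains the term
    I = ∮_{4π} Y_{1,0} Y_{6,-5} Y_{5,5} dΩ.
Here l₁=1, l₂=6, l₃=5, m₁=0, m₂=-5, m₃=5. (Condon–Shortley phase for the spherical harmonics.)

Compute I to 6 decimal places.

-0.135514

m-sum 0 ✓  L=12 even ✓  5≤5≤7 ✓
Π(2lᵢ+1) = 3×13×11 = 429
triangle coeff Δ(1,6,5) = 1/858
Σ_t [1,1]: t=1:−1/14400 = -1/14400
(3j)²=6/143 [(1 6 5; 0 0 0)], sign=+1
Σ_t [1,1]: t=1:−1/3628800 = -1/3628800
(3j)²=1/78 [(1 6 5; 0 -5 5)], sign=-1
⇒ 4πI² = 3/13
I = (-1)√(3/13/(4π)) = -0.13551395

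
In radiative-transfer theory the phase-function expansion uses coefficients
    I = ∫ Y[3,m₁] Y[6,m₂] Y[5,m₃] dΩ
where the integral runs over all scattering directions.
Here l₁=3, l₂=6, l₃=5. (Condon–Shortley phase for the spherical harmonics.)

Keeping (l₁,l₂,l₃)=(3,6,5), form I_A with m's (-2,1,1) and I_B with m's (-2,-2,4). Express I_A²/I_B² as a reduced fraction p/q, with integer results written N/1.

14/15

l's match ⇒ only the (l;m) 3-j factors differ between A and B.
A: triangle coeff Δ(3,6,5) = 1/675675; Σ_t [3,4]: t=3:−1/6912 t=4:+1/17280 = -1/11520; (3j)²=2/143 [(3 6 5; -2 1 1)], sign=-1
B: triangle coeff Δ(3,6,5) = 1/675675; Σ_t [3,4]: t=3:−1/60480 t=4:+1/967680 = -1/64512; (3j)²=15/1001 [(3 6 5; -2 -2 4)], sign=+1
I_A²/I_B² = (2/143)/(15/1001) = 14/15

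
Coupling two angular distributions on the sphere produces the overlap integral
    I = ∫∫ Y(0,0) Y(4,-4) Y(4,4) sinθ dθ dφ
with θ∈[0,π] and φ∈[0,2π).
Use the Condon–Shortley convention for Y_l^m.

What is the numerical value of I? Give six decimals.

0.282095

Checks pass: Σm=0; 8 even; l₃=4∈[4,4].
(2·0+1)(2·4+1)(2·4+1) = 81
Δ: 0! 0! 8! / 9! → 1/9
sum: t=0:+1/576 = 1/576
3j²(0 4 4; 0 0 0) = Δ·Π!·Σ² = 1/9  (sign +1)
sum: t=0:+1/40320 = 1/40320
3j²(0 4 4; 0 -4 4) = Δ·Π!·Σ² = 1/9  (sign +1)
combine: 4πI² = 81·1/9·1/9 = 1/1
take √, sign +1: I = 0.28209479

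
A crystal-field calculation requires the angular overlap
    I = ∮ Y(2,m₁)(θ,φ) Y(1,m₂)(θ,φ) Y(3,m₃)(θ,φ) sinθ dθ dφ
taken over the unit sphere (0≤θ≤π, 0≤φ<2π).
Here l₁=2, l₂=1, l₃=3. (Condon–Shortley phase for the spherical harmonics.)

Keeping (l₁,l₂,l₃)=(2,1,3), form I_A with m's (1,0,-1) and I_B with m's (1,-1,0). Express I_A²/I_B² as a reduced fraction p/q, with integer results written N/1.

8/3

Same 2,1,3: normalisation and zero-m 3j drop out of the ratio.
A: Δ: 0! 4! 2! / 7! → 1/105; sum: t=0:+1/6 = 1/6; 3j²(2 1 3; 1 0 -1) = Δ·Π!·Σ² = 8/105  (sign +1)
B: Δ: 0! 4! 2! / 7! → 1/105; sum: t=0:+1/12 = 1/12; 3j²(2 1 3; 1 -1 0) = Δ·Π!·Σ² = 1/35  (sign -1)
I_A²/I_B² = (8/105)/(1/35) = 8/3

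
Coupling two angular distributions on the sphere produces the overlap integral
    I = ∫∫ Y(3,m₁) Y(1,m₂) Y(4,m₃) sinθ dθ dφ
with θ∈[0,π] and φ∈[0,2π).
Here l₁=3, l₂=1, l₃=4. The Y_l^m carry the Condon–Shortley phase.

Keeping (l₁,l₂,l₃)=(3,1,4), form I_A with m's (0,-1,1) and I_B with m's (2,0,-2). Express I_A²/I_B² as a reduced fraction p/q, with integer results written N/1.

l's match ⇒ only the (l;m) 3-j factors differ between A and B.
A: triangle coeff Δ(3,1,4) = 1/252; Σ_t [0,0]: t=0:+1/72 = 1/72; (3j)²=5/126 [(3 1 4; 0 -1 1)], sign=-1
B: triangle coeff Δ(3,1,4) = 1/252; Σ_t [0,0]: t=0:+1/120 = 1/120; (3j)²=1/21 [(3 1 4; 2 0 -2)], sign=+1
I_A²/I_B² = (5/126)/(1/21) = 5/6

5/6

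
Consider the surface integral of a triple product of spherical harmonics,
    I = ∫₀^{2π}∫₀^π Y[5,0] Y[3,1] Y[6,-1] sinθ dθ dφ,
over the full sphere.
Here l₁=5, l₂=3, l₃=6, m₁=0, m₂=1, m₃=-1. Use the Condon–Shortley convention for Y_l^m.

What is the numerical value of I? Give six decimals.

-0.077843

Rules hold: Σm=0, L=14 even, 2≤6≤8.
N = 11·7·13 = 1001
Δ = 2!·8!·4!/15! = 1/675675
Racah Σ t=0..2: t=0:+1/8640 t=1:−1/2304 t=2:+1/8640 = -7/34560
⇒ 3j(5 3 6; 0 0 0)² = 7/429, sgn -1
Racah Σ t=0..2: t=0:+1/34560 t=1:−1/3456 t=2:+1/5760 = -1/11520
⇒ 3j(5 3 6; 0 1 -1)² = 2/429, sgn +1
4πI² = N·(3j₀)²·(3jₘ)² = 98/1287
I = -1·√(0.0761461/4π) = -0.07784287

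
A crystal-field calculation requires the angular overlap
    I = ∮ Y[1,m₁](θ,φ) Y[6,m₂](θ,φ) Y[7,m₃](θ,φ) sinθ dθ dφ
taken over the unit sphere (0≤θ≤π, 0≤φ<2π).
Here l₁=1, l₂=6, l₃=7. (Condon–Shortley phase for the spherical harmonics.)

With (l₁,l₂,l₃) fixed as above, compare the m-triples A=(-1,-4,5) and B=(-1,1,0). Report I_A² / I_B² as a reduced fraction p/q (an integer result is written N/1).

22/7

Same 1,6,7: normalisation and zero-m 3j drop out of the ratio.
A: Δ: 0! 2! 12! / 15! → 1/1365; sum: t=0:+1/14515200 = 1/14515200; 3j²(1 6 7; -1 -4 5) = Δ·Π!·Σ² = 22/455  (sign +1)
B: Δ: 0! 2! 12! / 15! → 1/1365; sum: t=0:+1/1209600 = 1/1209600; 3j²(1 6 7; -1 1 0) = Δ·Π!·Σ² = 1/65  (sign -1)
I_A²/I_B² = (22/455)/(1/65) = 22/7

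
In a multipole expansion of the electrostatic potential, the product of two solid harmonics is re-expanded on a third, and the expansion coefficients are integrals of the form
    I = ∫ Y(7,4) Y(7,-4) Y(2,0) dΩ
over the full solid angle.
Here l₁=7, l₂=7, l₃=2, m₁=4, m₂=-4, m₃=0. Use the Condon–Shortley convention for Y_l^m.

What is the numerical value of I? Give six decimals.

0.022834

m-sum 0 ✓  L=16 even ✓  0≤2≤14 ✓
Π(2lᵢ+1) = 15×15×5 = 1125
triangle coeff Δ(7,7,2) = 1/185640
Σ_t [5,7]: t=5:−1/2419200 t=6:+1/518400 t=7:−1/2419200 = 1/907200
(3j)²=56/3315 [(7 7 2; 0 0 0)], sign=+1
Σ_t [1,3]: t=1:−1/159667200 t=2:+1/7257600 t=3:−1/8709120 = 1/59875200
(3j)²=8/23205 [(7 7 2; 4 -4 0)], sign=+1
⇒ 4πI² = 320/48841
I = (+1)√(320/48841/(4π)) = 0.02283378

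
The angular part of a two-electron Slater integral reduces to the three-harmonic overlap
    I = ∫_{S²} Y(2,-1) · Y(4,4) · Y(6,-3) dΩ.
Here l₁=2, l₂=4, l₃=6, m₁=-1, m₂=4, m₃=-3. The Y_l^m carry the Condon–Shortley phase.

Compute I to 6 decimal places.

Checks pass: Σm=0; 12 even; l₃=6∈[2,6].
(2·2+1)(2·4+1)(2·6+1) = 585
Δ: 0! 4! 8! / 13! → 1/6435
sum: t=0:+1/2304 = 1/2304
3j²(2 4 6; 0 0 0) = Δ·Π!·Σ² = 5/143  (sign +1)
sum: t=0:+1/241920 = 1/241920
3j²(2 4 6; -1 4 -3) = Δ·Π!·Σ² = 1/715  (sign -1)
combine: 4πI² = 585·5/143·1/715 = 45/1573
take √, sign -1: I = -0.04771303

-0.047713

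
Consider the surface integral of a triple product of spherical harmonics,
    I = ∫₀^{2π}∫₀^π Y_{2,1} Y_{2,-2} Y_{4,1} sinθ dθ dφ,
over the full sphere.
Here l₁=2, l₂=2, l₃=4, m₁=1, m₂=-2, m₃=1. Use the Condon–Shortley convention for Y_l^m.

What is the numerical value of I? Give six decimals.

-0.090112

Checks pass: Σm=0; 8 even; l₃=4∈[0,4].
(2·2+1)(2·2+1)(2·4+1) = 225
Δ: 0! 4! 4! / 9! → 1/630
sum: t=0:+1/16 = 1/16
3j²(2 2 4; 0 0 0) = Δ·Π!·Σ² = 2/35  (sign +1)
sum: t=0:+1/144 = 1/144
3j²(2 2 4; 1 -2 1) = Δ·Π!·Σ² = 1/126  (sign -1)
combine: 4πI² = 225·2/35·1/126 = 5/49
take √, sign -1: I = -0.09011188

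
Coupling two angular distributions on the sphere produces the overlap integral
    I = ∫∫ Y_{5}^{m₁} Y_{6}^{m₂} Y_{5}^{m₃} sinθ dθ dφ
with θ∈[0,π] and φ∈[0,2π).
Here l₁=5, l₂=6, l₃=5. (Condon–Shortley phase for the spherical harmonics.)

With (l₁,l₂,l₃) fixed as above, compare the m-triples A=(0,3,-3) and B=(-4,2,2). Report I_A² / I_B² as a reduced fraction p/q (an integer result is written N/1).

l's match ⇒ only the (l;m) 3-j factors differ between A and B.
A: triangle coeff Δ(5,6,5) = 1/28588560; Σ_t [3,5]: t=3:−1/103680 t=4:+1/34560 t=5:−1/138240 = 1/82944; (3j)²=125/9724 [(5 6 5; 0 3 -3)], sign=+1
B: triangle coeff Δ(5,6,5) = 1/28588560; Σ_t [5,6]: t=5:−1/103680 t=6:+1/207360 = -1/207360; (3j)²=21/2431 [(5 6 5; -4 2 2)], sign=+1
I_A²/I_B² = (125/9724)/(21/2431) = 125/84

125/84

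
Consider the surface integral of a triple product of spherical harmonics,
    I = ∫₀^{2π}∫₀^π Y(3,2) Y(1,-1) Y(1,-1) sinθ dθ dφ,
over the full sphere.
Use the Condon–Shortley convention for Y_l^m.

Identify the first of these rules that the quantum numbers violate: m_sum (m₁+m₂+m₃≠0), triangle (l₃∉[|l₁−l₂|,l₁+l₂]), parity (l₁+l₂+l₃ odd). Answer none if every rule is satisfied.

azimuthal sum: 2 − 1 − 1 = 0  ✓
2 ≤ 1 ≤ 4 (triangle on l)  ✗
L = 3 + 1 + 1 = 5 (odd)

triangle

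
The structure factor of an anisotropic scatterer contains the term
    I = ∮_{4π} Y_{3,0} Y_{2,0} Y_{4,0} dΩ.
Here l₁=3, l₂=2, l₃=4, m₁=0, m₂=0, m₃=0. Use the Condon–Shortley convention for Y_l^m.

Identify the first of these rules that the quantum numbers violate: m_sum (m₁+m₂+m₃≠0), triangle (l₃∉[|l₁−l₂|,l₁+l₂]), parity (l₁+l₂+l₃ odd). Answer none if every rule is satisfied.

Σmᵢ = 0  ✓
l₃∈[|l₁−l₂|,l₁+l₂]=[1,5], have l₃=4  ✓
Σlᵢ = 9 ⇒ odd  ✗

parity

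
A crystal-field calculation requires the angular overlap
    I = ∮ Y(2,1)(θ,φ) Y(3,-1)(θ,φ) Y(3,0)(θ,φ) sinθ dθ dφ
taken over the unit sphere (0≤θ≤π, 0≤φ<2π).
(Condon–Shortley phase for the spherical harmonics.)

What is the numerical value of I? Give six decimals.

Checks pass: Σm=0; 8 even; l₃=3∈[1,5].
(2·2+1)(2·3+1)(2·3+1) = 245
Δ: 2! 2! 4! / 9! → 1/3780
sum: t=0:+1/24 t=1:−1/4 t=2:+1/24 = -1/6
3j²(2 3 3; 0 0 0) = Δ·Π!·Σ² = 4/105  (sign +1)
sum: t=0:+1/8 t=1:−1/12 = 1/24
3j²(2 3 3; 1 -1 0) = Δ·Π!·Σ² = 1/210  (sign -1)
combine: 4πI² = 245·4/105·1/210 = 2/45
take √, sign -1: I = -0.05947080

-0.059471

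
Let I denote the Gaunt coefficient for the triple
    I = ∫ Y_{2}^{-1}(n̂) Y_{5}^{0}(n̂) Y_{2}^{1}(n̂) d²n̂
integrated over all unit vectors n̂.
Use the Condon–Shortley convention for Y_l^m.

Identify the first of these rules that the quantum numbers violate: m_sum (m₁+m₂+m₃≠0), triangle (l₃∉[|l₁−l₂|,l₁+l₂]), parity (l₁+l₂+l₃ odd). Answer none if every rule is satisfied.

triangle

Σmᵢ = 0  ✓
l₃∈[|l₁−l₂|,l₁+l₂]=[3,7], have l₃=2  ✗
Σlᵢ = 9 ⇒ odd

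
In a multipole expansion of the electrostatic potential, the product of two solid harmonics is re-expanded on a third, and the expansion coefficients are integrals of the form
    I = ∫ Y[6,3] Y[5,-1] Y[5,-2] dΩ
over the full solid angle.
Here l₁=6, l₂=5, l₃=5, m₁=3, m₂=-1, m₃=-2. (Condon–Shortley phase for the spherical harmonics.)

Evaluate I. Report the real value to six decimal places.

-0.071298

Rules hold: Σm=0, L=16 even, 1≤5≤11.
N = 13·11·11 = 1573
Δ = 6!·6!·4!/17! = 1/28588560
Racah Σ t=1..5: t=1:−1/345600 t=2:+1/13824 t=3:−1/5184 t=4:+1/13824 t=5:−1/345600 = -7/129600
⇒ 3j(6 5 5; 0 0 0)² = 80/7293, sgn +1
Racah Σ t=0..3: t=0:+1/622080 t=1:−1/34560 t=2:+1/23040 t=3:−1/155520 = 1/103680
⇒ 3j(6 5 5; 3 -1 -2)² = 9/2431, sgn -1
4πI² = N·(3j₀)²·(3jₘ)² = 240/3757
I = -1·√(0.0638808/4π) = -0.07129845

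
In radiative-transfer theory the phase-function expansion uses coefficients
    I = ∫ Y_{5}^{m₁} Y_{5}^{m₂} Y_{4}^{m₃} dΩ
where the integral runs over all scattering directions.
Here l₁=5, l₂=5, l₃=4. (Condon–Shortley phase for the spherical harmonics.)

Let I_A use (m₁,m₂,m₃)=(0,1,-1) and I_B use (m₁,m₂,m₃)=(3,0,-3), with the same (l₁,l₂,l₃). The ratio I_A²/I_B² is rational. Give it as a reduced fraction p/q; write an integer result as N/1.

1/6

Same 5,5,4: normalisation and zero-m 3j drop out of the ratio.
A: Δ: 6! 4! 4! / 15! → 1/3153150; sum: t=2:+1/6912 t=3:−1/864 t=4:+1/1152 t=5:−1/17280 = -7/34560; 3j²(5 5 4; 0 1 -1) = Δ·Π!·Σ² = 1/429  (sign +1)
B: Δ: 6! 4! 4! / 15! → 1/3153150; sum: t=1:−1/17280 t=2:+1/6912 = 1/11520; 3j²(5 5 4; 3 0 -3) = Δ·Π!·Σ² = 2/143  (sign -1)
I_A²/I_B² = (1/429)/(2/143) = 1/6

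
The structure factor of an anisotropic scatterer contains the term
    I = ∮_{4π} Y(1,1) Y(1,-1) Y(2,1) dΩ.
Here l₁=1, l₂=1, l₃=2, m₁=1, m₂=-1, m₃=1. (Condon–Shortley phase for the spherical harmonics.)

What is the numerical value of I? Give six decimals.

m-sum = 1 − 1 + 1 = 1 ≠ 0 ⇒ I = 0

0.000000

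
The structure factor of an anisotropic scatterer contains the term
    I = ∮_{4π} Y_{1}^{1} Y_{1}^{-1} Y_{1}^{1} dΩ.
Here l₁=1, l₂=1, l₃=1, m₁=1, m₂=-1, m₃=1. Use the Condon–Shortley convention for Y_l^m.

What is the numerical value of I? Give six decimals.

m-sum = 1 − 1 + 1 = 1 ≠ 0 ⇒ I = 0

0.000000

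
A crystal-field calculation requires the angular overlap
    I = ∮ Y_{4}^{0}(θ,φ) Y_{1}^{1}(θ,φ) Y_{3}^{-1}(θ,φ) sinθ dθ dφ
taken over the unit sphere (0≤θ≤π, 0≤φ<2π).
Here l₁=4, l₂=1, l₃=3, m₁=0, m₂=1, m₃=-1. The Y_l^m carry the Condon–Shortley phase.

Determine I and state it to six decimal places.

0.150786

Rules hold: Σm=0, L=8 even, 3≤3≤5.
N = 9·3·7 = 189
Δ = 2!·6!·0!/9! = 1/252
Racah Σ t=1..1: t=1:−1/36 = -1/36
⇒ 3j(4 1 3; 0 0 0)² = 4/63, sgn +1
Racah Σ t=2..2: t=2:+1/96 = 1/96
⇒ 3j(4 1 3; 0 1 -1)² = 1/42, sgn +1
4πI² = N·(3j₀)²·(3jₘ)² = 2/7
I = +1·√(0.285714/4π) = 0.15078601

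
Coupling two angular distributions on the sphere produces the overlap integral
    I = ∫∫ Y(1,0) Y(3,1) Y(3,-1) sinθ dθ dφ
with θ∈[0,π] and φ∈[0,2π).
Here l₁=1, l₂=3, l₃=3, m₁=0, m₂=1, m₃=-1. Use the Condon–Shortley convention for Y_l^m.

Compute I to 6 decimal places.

0.000000

L=7 odd ⇒ parity kills the (l;000) factor ⇒ I = 0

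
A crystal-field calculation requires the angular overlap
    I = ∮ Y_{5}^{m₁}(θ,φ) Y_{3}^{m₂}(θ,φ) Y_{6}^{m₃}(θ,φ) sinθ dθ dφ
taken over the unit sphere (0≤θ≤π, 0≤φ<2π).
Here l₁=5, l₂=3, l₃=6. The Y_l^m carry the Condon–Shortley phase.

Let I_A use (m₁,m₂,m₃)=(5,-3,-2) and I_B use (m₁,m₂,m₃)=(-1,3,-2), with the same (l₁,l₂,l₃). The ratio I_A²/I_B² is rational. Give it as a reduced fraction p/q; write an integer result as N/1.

l's match ⇒ only the (l;m) 3-j factors differ between A and B.
A: triangle coeff Δ(5,3,6) = 1/675675; Σ_t [0,0]: t=0:+1/1935360 = 1/1935360; (3j)²=1/1001 [(5 3 6; 5 -3 -2)], sign=+1
B: triangle coeff Δ(5,3,6) = 1/675675; Σ_t [2,2]: t=2:+1/27648 = 1/27648; (3j)²=10/429 [(5 3 6; -1 3 -2)], sign=+1
I_A²/I_B² = (1/1001)/(10/429) = 3/70

3/70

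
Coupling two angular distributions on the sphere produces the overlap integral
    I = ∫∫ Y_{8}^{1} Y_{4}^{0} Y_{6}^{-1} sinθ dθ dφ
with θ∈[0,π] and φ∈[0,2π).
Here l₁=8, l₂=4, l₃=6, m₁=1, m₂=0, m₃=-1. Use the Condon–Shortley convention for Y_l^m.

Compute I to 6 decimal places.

-0.117331

Checks pass: Σm=0; 18 even; l₃=6∈[4,12].
(2·8+1)(2·4+1)(2·6+1) = 1989
Δ: 6! 10! 2! / 19! → 1/23279256
sum: t=2:+1/1658880 t=3:−1/518400 t=4:+1/1658880 = -1/1382400
3j²(8 4 6; 0 0 0) = Δ·Π!·Σ² = 504/46189  (sign -1)
sum: t=2:+1/1382400 t=3:−1/622080 t=4:+1/2903040 = -47/87091200
3j²(8 4 6; 1 0 -1) = Δ·Π!·Σ² = 2209/277134  (sign +1)
combine: 4πI² = 1989·504/46189·2209/277134 = 1670004/9653501
take √, sign -1: I = -0.11733063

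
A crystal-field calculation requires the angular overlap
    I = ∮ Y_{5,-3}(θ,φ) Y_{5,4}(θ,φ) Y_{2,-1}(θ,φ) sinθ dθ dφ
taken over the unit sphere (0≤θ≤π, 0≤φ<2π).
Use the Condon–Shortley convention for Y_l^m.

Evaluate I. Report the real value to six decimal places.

m-sum 0 ✓  L=12 even ✓  0≤2≤10 ✓
Π(2lᵢ+1) = 11×11×5 = 605
triangle coeff Δ(5,5,2) = 1/38610
Σ_t [3,5]: t=3:−1/2880 t=4:+1/576 t=5:−1/2880 = 1/960
(3j)²=10/429 [(5 5 2; 0 0 0)], sign=+1
Σ_t [7,8]: t=7:−1/10080 t=8:+1/80640 = -1/11520
(3j)²=49/1430 [(5 5 2; -3 4 -1)], sign=+1
⇒ 4πI² = 245/507
I = (+1)√(245/507/(4π)) = 0.19609844

0.196098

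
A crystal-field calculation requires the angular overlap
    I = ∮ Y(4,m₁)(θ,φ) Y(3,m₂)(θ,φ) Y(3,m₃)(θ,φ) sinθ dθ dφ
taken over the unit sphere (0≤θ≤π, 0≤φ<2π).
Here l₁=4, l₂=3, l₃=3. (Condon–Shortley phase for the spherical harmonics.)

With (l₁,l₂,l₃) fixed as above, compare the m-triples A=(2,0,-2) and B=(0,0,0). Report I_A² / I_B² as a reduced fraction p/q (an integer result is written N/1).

1/12

l's match ⇒ only the (l;m) 3-j factors differ between A and B.
A: triangle coeff Δ(4,3,3) = 1/34650; Σ_t [1,2]: t=1:−1/72 t=2:+1/96 = -1/288; (3j)²=1/462 [(4 3 3; 2 0 -2)], sign=+1
B: triangle coeff Δ(4,3,3) = 1/34650; Σ_t [1,3]: t=1:−1/72 t=2:+1/16 t=3:−1/72 = 5/144; (3j)²=2/77 [(4 3 3; 0 0 0)], sign=-1
I_A²/I_B² = (1/462)/(2/77) = 1/12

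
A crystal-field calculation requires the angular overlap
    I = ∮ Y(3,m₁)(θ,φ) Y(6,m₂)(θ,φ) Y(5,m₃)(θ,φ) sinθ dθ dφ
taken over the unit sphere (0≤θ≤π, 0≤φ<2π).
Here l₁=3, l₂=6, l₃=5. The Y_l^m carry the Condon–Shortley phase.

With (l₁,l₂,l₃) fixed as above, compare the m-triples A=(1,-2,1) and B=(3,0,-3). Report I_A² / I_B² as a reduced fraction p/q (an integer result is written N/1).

3/2

Shared (l₁,l₂,l₃)=(3,6,5): N and (l;000)² cancel in I_A²/I_B².
A: Δ = 4!·2!·8!/15! = 1/675675; Racah Σ t=0..2: t=0:+1/27648 t=1:−1/4320 t=2:+1/11520 = -1/9216; ⇒ 3j(3 6 5; 1 -2 1)² = 2/143, sgn -1
B: Δ = 4!·2!·8!/15! = 1/675675; Racah Σ t=0..0: t=0:+1/69120 = 1/69120; ⇒ 3j(3 6 5; 3 0 -3)² = 4/429, sgn +1
I_A²/I_B² = (2/143)/(4/429) = 3/2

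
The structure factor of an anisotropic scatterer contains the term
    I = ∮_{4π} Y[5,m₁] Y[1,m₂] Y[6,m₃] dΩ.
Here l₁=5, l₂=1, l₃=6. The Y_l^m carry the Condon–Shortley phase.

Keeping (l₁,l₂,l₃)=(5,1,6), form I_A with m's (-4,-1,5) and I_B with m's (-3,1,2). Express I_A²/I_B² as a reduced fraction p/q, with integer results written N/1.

Same 5,1,6: normalisation and zero-m 3j drop out of the ratio.
A: Δ: 0! 10! 2! / 13! → 1/858; sum: t=0:+1/725760 = 1/725760; 3j²(5 1 6; -4 -1 5) = Δ·Π!·Σ² = 5/78  (sign -1)
B: Δ: 0! 10! 2! / 13! → 1/858; sum: t=0:+1/161280 = 1/161280; 3j²(5 1 6; -3 1 2) = Δ·Π!·Σ² = 1/143  (sign +1)
I_A²/I_B² = (5/78)/(1/143) = 55/6

55/6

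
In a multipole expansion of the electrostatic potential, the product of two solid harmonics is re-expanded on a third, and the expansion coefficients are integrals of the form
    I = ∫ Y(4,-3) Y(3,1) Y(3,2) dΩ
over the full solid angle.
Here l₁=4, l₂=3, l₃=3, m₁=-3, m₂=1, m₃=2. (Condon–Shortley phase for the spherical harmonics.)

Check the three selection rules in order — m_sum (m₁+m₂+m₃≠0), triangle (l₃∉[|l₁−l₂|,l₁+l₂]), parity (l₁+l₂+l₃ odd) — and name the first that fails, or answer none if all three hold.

m₁+m₂+m₃ = -3 + 1 + 2 = 0  ✓
triangle: |4−3|=1 ≤ l₃=3 ≤ 4+3=7  ✓
parity: l₁+l₂+l₃ = 10 is even  ✓

none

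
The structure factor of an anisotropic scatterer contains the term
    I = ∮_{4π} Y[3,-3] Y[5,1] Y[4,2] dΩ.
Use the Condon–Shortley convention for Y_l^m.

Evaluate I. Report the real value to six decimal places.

0.143662

m-sum 0 ✓  L=12 even ✓  2≤4≤8 ✓
Π(2lᵢ+1) = 7×11×9 = 693
triangle coeff Δ(3,5,4) = 1/180180
Σ_t [1,3]: t=1:−1/576 t=2:+1/144 t=3:−1/576 = 1/288
(3j)²=20/1001 [(3 5 4; 0 0 0)], sign=+1
Σ_t [4,4]: t=4:+1/2304 = 1/2304
(3j)²=75/4004 [(3 5 4; -3 1 2)], sign=+1
⇒ 4πI² = 3375/13013
I = (+1)√(3375/13013/(4π)) = 0.14366244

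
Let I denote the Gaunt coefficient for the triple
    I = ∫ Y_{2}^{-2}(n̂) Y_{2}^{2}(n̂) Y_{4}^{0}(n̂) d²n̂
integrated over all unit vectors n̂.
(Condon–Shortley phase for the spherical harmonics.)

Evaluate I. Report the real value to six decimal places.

0.040299

m-sum 0 ✓  L=8 even ✓  0≤4≤4 ✓
Π(2lᵢ+1) = 5×5×9 = 225
triangle coeff Δ(2,2,4) = 1/630
Σ_t [0,0]: t=0:+1/16 = 1/16
(3j)²=2/35 [(2 2 4; 0 0 0)], sign=+1
Σ_t [0,0]: t=0:+1/576 = 1/576
(3j)²=1/630 [(2 2 4; -2 2 0)], sign=+1
⇒ 4πI² = 1/49
I = (+1)√(1/49/(4π)) = 0.04029926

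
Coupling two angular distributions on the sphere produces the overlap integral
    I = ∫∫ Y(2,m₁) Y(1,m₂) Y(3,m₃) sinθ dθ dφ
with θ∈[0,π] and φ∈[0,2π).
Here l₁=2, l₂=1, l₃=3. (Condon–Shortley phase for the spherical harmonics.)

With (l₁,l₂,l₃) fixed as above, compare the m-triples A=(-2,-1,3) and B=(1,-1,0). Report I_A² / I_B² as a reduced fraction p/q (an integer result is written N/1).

l's match ⇒ only the (l;m) 3-j factors differ between A and B.
A: triangle coeff Δ(2,1,3) = 1/105; Σ_t [0,0]: t=0:+1/48 = 1/48; (3j)²=1/7 [(2 1 3; -2 -1 3)], sign=+1
B: triangle coeff Δ(2,1,3) = 1/105; Σ_t [0,0]: t=0:+1/12 = 1/12; (3j)²=1/35 [(2 1 3; 1 -1 0)], sign=-1
I_A²/I_B² = (1/7)/(1/35) = 5/1

5/1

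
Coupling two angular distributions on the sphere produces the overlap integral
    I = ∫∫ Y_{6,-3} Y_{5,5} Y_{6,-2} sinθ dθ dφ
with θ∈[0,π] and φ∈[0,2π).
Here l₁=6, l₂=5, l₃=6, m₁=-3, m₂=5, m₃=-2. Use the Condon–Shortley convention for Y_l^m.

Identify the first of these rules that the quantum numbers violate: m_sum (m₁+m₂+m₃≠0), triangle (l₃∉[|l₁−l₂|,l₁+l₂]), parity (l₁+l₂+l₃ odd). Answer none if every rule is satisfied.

azimuthal sum: -3 + 5 − 2 = 0  ✓
1 ≤ 6 ≤ 11 (triangle on l)  ✓
L = 6 + 5 + 6 = 17 (odd)  ✗

parity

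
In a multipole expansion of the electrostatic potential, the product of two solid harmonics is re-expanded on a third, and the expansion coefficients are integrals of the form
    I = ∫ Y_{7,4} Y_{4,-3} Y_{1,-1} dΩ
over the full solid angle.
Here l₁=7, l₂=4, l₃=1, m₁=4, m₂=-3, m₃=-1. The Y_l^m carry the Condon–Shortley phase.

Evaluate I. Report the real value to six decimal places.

0.000000

|7−4|≤1≤7+4 violated ⇒ I = 0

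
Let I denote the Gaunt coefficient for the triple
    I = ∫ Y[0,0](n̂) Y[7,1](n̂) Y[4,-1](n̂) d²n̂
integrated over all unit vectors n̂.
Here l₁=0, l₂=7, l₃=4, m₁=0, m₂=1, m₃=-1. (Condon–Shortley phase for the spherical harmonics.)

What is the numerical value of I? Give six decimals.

0.000000

l₃=4 ∉ [7,7] — triangle fails ⇒ I = 0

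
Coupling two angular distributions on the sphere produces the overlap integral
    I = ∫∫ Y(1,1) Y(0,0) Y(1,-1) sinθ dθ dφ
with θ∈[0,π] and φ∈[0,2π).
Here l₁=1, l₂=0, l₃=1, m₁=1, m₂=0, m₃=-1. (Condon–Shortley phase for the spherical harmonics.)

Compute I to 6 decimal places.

-0.282095

Rules hold: Σm=0, L=2 even, 1≤1≤1.
N = 3·1·3 = 9
Δ = 0!·2!·0!/3! = 1/3
Racah Σ t=0..0: t=0:+1/1 = 1/1
⇒ 3j(1 0 1; 0 0 0)² = 1/3, sgn -1
Racah Σ t=0..0: t=0:+1/2 = 1/2
⇒ 3j(1 0 1; 1 0 -1)² = 1/3, sgn +1
4πI² = N·(3j₀)²·(3jₘ)² = 1/1
I = -1·√(1/4π) = -0.28209479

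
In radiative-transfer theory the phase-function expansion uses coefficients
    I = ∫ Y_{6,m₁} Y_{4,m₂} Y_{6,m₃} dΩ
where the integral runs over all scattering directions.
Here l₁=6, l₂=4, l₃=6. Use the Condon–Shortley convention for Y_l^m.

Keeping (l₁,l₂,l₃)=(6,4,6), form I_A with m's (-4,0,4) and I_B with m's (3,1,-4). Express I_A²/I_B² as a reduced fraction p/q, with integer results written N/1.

l's match ⇒ only the (l;m) 3-j factors differ between A and B.
A: triangle coeff Δ(6,4,6) = 1/15315300; Σ_t [2,4]: t=2:+1/645120 t=3:−1/181440 t=4:+1/829440 = -1/362880; (3j)²=256/17017 [(6 4 6; -4 0 4)], sign=-1
B: triangle coeff Δ(6,4,6) = 1/15315300; Σ_t [1,3]: t=1:−1/207360 t=2:+1/120960 t=3:−1/967680 = 1/414720; (3j)²=21/4862 [(6 4 6; 3 1 -4)], sign=+1
I_A²/I_B² = (256/17017)/(21/4862) = 512/147

512/147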